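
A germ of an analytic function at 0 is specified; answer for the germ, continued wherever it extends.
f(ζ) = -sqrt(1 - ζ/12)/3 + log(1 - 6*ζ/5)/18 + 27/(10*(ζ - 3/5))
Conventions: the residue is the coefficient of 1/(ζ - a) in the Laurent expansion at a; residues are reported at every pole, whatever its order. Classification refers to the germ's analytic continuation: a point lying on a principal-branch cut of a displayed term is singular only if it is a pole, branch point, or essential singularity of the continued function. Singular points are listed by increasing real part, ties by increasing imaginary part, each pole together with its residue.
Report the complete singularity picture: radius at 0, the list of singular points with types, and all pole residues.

Radius of convergence at 0: 3/5.
At 3/5: a pole of order 1; residue 27/10.
At 5/6: a logarithmic branch point.
At 12: an algebraic (square-root) branch point.

Denominator factor (ζ - 3/5): pole of order 1 at 3/5, modulus 3/5.
Branch term (1/18)*log(1 - ζ/(5/6)): its argument vanishes at ζ = 5/6, a logarithmic branch point, modulus 5/6.
Branch term (-1/3)*sqrt(1 - ζ/(12)): its argument vanishes at ζ = 12, a square-root branch point, modulus 12.
The radius of convergence is the smallest modulus among the singular points: 3/5.
The branch terms are analytic at 3/5 and contribute nothing to the residue; only the rational part matters.
At the order-1 pole 3/5 set g(ζ) = (ζ - (3/5))*(rational part) = 27/10.
Simple pole: residue = g(a) at a = 3/5, which is 27/10.
List the singular points by increasing real part (a conjugate pair: the negative imaginary part first).


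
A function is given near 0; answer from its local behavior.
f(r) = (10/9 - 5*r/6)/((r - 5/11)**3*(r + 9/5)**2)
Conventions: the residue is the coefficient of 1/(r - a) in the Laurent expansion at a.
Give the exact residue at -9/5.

The residue is -108975625/472842752.

At the order-2 pole -9/5 set g(r) = (r - (-9/5))^2*f(r) = (10/9 - 5*r/6)/(r - 5/11)**3.
Order-2 pole: residue = g'(a); g'(-9/5) = -108975625/472842752, so the residue is -108975625/472842752.


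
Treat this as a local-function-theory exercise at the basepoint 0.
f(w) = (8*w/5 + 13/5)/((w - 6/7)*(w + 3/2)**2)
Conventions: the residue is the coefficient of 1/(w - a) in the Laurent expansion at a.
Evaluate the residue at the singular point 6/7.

At the order-1 pole 6/7 set g(w) = (w - (6/7))*f(w) = (8*w/5 + 13/5)/(w + 3/2)**2.
Simple pole: residue = g(a) at a = 6/7, which is 3892/5445.

The residue is 3892/5445.


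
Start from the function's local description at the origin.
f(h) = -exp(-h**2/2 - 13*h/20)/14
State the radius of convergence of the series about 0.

The factor exp(-h**2/2 - 13*h/20) is entire and contributes no finite singular point.
The polynomial part has no poles.
No finite singular points: the Taylor series at 0 converges everywhere.

The radius of convergence is infinite.


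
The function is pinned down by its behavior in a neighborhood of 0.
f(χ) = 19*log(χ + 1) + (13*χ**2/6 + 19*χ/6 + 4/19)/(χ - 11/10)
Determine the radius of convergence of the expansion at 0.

Denominator factor (χ - 11/10): pole of order 1 at 11/10, modulus 11/10.
Branch term (19)*log(1 - χ/(-1)): its argument vanishes at χ = -1, a logarithmic branch point, modulus 1.
The radius of convergence is the smallest modulus among the singular points: 1.

The radius of convergence is 1.


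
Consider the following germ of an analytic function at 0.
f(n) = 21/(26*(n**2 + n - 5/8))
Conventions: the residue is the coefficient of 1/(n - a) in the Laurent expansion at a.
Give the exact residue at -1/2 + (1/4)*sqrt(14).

The factor n**2 + n - 5/8 splits as (n - a)(n - a') with a = -1/2 + (1/4)*sqrt(14), a' = -1/2 - (1/4)*sqrt(14). At the order-1 pole a set g(n) = (n - a)*f(n) = [21/26] / (n - a').
Simple pole: residue = g(a) at a = -1/2 + (1/4)*sqrt(14), which is (3/26)*sqrt(14).

The residue is (3/26)*sqrt(14).


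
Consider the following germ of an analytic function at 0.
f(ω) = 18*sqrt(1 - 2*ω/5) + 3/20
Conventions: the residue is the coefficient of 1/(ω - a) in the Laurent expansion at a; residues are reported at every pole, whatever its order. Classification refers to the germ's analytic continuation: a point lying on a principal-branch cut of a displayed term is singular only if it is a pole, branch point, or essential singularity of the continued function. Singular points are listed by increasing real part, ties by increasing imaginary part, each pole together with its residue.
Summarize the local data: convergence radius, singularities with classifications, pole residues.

Radius of convergence at 0: 5/2.
At 5/2: an algebraic (square-root) branch point.

Branch term (18)*sqrt(1 - ω/(5/2)): its argument vanishes at ω = 5/2, a square-root branch point, modulus 5/2.
The radius of convergence is the smallest modulus among the singular points: 5/2.


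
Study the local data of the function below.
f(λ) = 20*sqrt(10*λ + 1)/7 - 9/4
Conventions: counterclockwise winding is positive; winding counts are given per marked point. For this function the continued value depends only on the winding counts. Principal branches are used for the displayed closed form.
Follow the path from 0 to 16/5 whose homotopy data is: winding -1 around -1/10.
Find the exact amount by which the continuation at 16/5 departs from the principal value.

The rational part is single-valued and drops out of the difference; each branch term changes only by its own monodromy.
(20/7)*sqrt(1 - λ/(-1/10)): winding -1 is odd, the square root flips sign, contributing -2*(20/7)*sqrt(1 - (16/5)/(-1/10)) = -2*(20/7)*sqrt(33) = -(40/7)*sqrt(33).
Summing the contributions at λ = 16/5 gives -(40/7)*sqrt(33).

Continued minus principal equals -(40/7)*sqrt(33).


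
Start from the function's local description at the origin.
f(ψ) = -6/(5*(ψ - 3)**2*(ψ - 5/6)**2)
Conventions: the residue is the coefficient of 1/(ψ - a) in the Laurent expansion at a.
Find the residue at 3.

At the order-2 pole 3 set g(ψ) = (ψ - (3))^2*f(ψ) = -6/(5*(ψ - 5/6)**2).
Order-2 pole: residue = g'(a); g'(3) = 2592/10985, so the residue is 2592/10985.

The residue is 2592/10985.


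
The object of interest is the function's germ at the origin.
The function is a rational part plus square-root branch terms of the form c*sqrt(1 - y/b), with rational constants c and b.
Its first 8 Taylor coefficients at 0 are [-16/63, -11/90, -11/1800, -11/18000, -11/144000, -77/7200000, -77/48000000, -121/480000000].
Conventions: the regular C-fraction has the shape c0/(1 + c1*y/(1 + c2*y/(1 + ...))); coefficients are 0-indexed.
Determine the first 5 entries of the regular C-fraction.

Taylor coefficients (read off): a_0 = -16/63, a_1 = -11/90, a_2 = -11/1800, a_3 = -11/18000, a_4 = -11/144000.
c0 = a_0 = -16/63. Peel one level at a time: if S = 1 + c*y/S' with S'(0) = 1, then c is the y-coefficient of S and S' = c*y/(S - 1).
S_1 = c0/f = 1 + (-77/160)*y + (5313/25600)*y^2 + ...; c1 = -77/160.
S_2 = c1*y/(S_1 - 1) = 1 + (69/160)*y + (-1/400)*y^2 + ...; c2 = 69/160.
S_3 = c2*y/(S_2 - 1) = 1 + (2/345)*y + (73/119025)*y^2 + ...; c3 = 2/345.
S_4 = c3*y/(S_3 - 1) = 1 + (-73/690)*y + ...; c4 = -73/690.

The regular C-fraction coefficients are [-16/63, -77/160, 69/160, 2/345, -73/690].


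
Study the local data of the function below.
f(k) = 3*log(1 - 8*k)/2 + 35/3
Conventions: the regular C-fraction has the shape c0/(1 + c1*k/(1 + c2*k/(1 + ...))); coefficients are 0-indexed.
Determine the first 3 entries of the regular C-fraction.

Taylor coefficients (expand at 0): a_0 = 35/3, a_1 = -12, a_2 = -48.
c0 = a_0 = 35/3. Peel one level at a time: if S = 1 + c*k/S' with S'(0) = 1, then c is the k-coefficient of S and S' = c*k/(S - 1).
S_1 = c0/f = 1 + (36/35)*k + (6336/1225)*k^2 + ...; c1 = 36/35.
S_2 = c1*k/(S_1 - 1) = 1 + (-176/35)*k + ...; c2 = -176/35.

The regular C-fraction coefficients are [35/3, 36/35, -176/35].


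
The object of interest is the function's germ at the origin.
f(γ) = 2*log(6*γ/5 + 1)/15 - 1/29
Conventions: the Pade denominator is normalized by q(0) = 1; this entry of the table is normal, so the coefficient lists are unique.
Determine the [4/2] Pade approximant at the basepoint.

Taylor coefficients needed (expand at 0): a_0 = -1/29, a_1 = 4/25, a_2 = -12/125, a_3 = 48/625, a_4 = -216/3125, a_5 = 5184/78125, a_6 = -5184/78125.
Write the denominator as Q(γ) = 1 + q1*γ + q2*γ^2. Requiring Q*f - P = O(γ^7) with deg P <= 4 kills the coefficients of γ^5..γ^6 in Q*f:
  γ^5: a_5 + q1*a_4 + q2*a_3 = 0, i.e. 5184/78125 + (-216/3125)*q1 + (48/625)*q2 = 0.
  γ^6: a_6 + q1*a_5 + q2*a_4 = 0, i.e. -5184/78125 + (5184/78125)*q1 + (-216/3125)*q2 = 0.
Solving this linear system: q1 = 8/5, q2 = 72/125.
The numerator is Q*f truncated at degree 4: P0 = a_0 = -1/29; P1 = a_1 + q1*a_0 = 76/725; P2 = a_2 + q1*a_1 + q2*a_0 = 508/3625; P3 = a_3 + q1*a_2 + q2*a_1 = 48/3125; P4 = a_4 + q1*a_3 + q2*a_2 = -24/15625.

The Pade approximant has numerator coefficients [-1/29, 76/725, 508/3625, 48/3125, -24/15625]; denominator coefficients [1, 8/5, 72/125].


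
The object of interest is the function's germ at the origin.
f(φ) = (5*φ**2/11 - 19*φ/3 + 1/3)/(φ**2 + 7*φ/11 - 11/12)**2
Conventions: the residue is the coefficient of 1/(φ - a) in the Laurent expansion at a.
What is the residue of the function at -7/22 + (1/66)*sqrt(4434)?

The residue is -(30855/4368968)*sqrt(4434).

The factor φ**2 + 7*φ/11 - 11/12 splits as (φ - a)(φ - a') with a = -7/22 + (1/66)*sqrt(4434), a' = -7/22 - (1/66)*sqrt(4434). At the order-2 pole a set g(φ) = (φ - a)^2*f(φ) = [5*φ**2/11 - 19*φ/3 + 1/3] / (φ - a')^2.
Order-2 pole: residue = g'(a); g'(-7/22 + (1/66)*sqrt(4434)) = -(30855/4368968)*sqrt(4434), so the residue is -(30855/4368968)*sqrt(4434).


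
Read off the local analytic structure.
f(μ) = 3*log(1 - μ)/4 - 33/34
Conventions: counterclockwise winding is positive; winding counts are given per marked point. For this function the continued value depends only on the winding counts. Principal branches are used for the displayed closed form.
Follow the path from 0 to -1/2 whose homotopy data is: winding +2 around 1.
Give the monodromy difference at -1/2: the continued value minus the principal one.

The rational part is single-valued and drops out of the difference; each branch term changes only by its own monodromy.
(3/4)*log(1 - μ/(1)): each positive loop around 1 adds 2*pi*i to the log, so winding +2 contributes (3/4)*(2)*2*pi*i = (3)*pi*i.
Summing the contributions at μ = -1/2 gives (3)*pi*i.

Continued minus principal equals (3)*pi*i.


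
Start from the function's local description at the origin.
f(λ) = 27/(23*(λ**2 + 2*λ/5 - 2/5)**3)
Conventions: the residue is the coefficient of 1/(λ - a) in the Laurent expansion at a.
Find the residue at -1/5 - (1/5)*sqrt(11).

The factor λ**2 + 2*λ/5 - 2/5 splits as (λ - a)(λ - a') with a = -1/5 - (1/5)*sqrt(11), a' = -1/5 + (1/5)*sqrt(11). At the order-3 pole a set g(λ) = (λ - a)^3*f(λ) = [27/23] / (λ - a')^3.
Order-3 pole: residue = g''(a)/2; g''(-1/5 - (1/5)*sqrt(11)) = -(253125/244904)*sqrt(11), so the residue is -(253125/489808)*sqrt(11).

The residue is -(253125/489808)*sqrt(11).


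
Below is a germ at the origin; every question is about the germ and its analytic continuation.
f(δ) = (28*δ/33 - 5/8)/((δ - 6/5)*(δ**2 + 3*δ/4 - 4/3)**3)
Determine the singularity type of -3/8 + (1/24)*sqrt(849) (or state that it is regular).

The denominator factor δ**2 + 3*δ/4 - 4/3 vanishes at -3/8 + (1/24)*sqrt(849) and appears to the power 3; the numerator there equals -83/88 + (7/198)*sqrt(849), nonzero, and no other factor vanishes.
Hence a pole whose order is the multiplicity, 3.

The point is a pole of order 3.


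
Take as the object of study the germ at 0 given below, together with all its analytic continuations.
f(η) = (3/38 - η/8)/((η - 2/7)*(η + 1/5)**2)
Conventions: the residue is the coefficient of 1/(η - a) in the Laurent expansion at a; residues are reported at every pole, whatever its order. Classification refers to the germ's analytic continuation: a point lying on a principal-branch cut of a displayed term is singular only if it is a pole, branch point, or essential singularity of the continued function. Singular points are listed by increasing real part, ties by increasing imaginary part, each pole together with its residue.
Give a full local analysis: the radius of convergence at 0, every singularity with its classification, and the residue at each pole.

Radius of convergence at 0: 1/5.
At -1/5: a pole of order 2; residue -4025/21964.
At 2/7: a pole of order 1; residue 4025/21964.

Denominator factor (η - 2/7): pole of order 1 at 2/7, modulus 2/7.
Denominator factor (η + 1/5)^2: pole of order 2 at -1/5, modulus 1/5.
The radius of convergence is the smallest modulus among the singular points: 1/5.
At the order-2 pole -1/5 set g(η) = (η - (-1/5))^2*f(η) = (3/38 - η/8)/(η - 2/7).
Order-2 pole: residue = g'(a); g'(-1/5) = -4025/21964, so the residue is -4025/21964.
At the order-1 pole 2/7 set g(η) = (η - (2/7))*f(η) = (3/38 - η/8)/(η + 1/5)**2.
Simple pole: residue = g(a) at a = 2/7, which is 4025/21964.
List the singular points by increasing real part (a conjugate pair: the negative imaginary part first).


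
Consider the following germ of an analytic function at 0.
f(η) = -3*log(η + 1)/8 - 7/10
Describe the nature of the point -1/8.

There is no denominator, hence no pole anywhere.
Branch term log(1 - η/(-1)): argument at -1/8 is 7/8, nonzero, so -1/8 is not its branch point (a point on a principal cut is still regular for the continued germ).
So the germ continues analytically to -1/8.

The point is a regular point.


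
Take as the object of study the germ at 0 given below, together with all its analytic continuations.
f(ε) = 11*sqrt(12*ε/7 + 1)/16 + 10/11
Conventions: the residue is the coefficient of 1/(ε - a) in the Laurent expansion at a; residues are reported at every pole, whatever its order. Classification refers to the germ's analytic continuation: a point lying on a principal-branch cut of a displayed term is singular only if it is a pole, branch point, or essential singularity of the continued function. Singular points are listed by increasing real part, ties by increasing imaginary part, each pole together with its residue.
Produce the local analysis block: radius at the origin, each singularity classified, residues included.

Branch term (11/16)*sqrt(1 - ε/(-7/12)): its argument vanishes at ε = -7/12, a square-root branch point, modulus 7/12.
The radius of convergence is the smallest modulus among the singular points: 7/12.

Radius of convergence at 0: 7/12.
At -7/12: an algebraic (square-root) branch point.


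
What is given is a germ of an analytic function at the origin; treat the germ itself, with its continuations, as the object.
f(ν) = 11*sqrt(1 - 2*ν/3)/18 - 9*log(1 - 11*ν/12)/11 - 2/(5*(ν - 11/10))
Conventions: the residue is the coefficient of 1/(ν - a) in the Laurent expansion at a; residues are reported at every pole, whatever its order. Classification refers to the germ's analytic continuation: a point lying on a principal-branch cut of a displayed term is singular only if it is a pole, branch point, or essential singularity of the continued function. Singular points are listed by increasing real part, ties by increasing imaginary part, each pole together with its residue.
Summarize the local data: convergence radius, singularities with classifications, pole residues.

Denominator factor (ν - 11/10): pole of order 1 at 11/10, modulus 11/10.
Branch term (-9/11)*log(1 - ν/(12/11)): its argument vanishes at ν = 12/11, a logarithmic branch point, modulus 12/11.
Branch term (11/18)*sqrt(1 - ν/(3/2)): its argument vanishes at ν = 3/2, a square-root branch point, modulus 3/2.
The radius of convergence is the smallest modulus among the singular points: 12/11.
The branch terms are analytic at 11/10 and contribute nothing to the residue; only the rational part matters.
At the order-1 pole 11/10 set g(ν) = (ν - (11/10))*(rational part) = -2/5.
Simple pole: residue = g(a) at a = 11/10, which is -2/5.
List the singular points by increasing real part (a conjugate pair: the negative imaginary part first).

Radius of convergence at 0: 12/11.
At 12/11: a logarithmic branch point.
At 11/10: a pole of order 1; residue -2/5.
At 3/2: an algebraic (square-root) branch point.


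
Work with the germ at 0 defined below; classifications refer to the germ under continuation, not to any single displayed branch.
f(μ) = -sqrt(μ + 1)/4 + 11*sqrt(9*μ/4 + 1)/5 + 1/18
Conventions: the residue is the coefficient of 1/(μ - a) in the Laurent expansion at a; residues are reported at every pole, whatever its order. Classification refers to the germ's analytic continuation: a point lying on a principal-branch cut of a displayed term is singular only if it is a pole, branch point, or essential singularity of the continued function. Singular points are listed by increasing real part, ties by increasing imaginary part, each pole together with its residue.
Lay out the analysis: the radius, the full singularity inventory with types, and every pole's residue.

Branch term (-1/4)*sqrt(1 - μ/(-1)): its argument vanishes at μ = -1, a square-root branch point, modulus 1.
Branch term (11/5)*sqrt(1 - μ/(-4/9)): its argument vanishes at μ = -4/9, a square-root branch point, modulus 4/9.
The radius of convergence is the smallest modulus among the singular points: 4/9.
List the singular points by increasing real part (a conjugate pair: the negative imaginary part first).

Radius of convergence at 0: 4/9.
At -1: an algebraic (square-root) branch point.
At -4/9: an algebraic (square-root) branch point.


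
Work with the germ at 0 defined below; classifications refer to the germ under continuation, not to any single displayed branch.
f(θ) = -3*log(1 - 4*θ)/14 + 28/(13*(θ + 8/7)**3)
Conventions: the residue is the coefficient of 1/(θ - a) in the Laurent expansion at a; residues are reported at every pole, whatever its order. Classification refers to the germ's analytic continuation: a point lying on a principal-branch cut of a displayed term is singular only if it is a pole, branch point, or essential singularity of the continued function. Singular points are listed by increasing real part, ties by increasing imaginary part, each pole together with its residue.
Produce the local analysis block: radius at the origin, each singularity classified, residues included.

Radius of convergence at 0: 1/4.
At -8/7: a pole of order 3; residue 0.
At 1/4: a logarithmic branch point.

Denominator factor (θ + 8/7)^3: pole of order 3 at -8/7, modulus 8/7.
Branch term (-3/14)*log(1 - θ/(1/4)): its argument vanishes at θ = 1/4, a logarithmic branch point, modulus 1/4.
The radius of convergence is the smallest modulus among the singular points: 1/4.
The branch term is analytic at -8/7 and contributes nothing to the residue; only the rational part matters.
At the order-3 pole -8/7 set g(θ) = (θ - (-8/7))^3*(rational part) = 28/13.
Order-3 pole: residue = g''(a)/2; g''(-8/7) = 0, so the residue is 0.
List the singular points by increasing real part (a conjugate pair: the negative imaginary part first).


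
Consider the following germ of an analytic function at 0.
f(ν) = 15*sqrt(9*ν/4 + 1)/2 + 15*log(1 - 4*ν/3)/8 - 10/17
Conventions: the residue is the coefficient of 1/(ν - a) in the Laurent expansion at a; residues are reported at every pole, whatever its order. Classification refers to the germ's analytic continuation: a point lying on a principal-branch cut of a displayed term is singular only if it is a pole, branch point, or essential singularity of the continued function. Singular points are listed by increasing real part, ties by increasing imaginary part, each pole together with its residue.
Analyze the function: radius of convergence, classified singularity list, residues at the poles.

Branch term (15/8)*log(1 - ν/(3/4)): its argument vanishes at ν = 3/4, a logarithmic branch point, modulus 3/4.
Branch term (15/2)*sqrt(1 - ν/(-4/9)): its argument vanishes at ν = -4/9, a square-root branch point, modulus 4/9.
The radius of convergence is the smallest modulus among the singular points: 4/9.
List the singular points by increasing real part (a conjugate pair: the negative imaginary part first).

Radius of convergence at 0: 4/9.
At -4/9: an algebraic (square-root) branch point.
At 3/4: a logarithmic branch point.


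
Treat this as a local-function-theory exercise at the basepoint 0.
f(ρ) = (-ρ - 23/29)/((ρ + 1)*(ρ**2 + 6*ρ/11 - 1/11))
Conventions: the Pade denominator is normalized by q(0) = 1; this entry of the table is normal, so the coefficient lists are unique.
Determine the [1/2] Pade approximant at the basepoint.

The Pade approximant has numerator coefficients [253/29, 64416/139693]; denominator coefficients [1, -29904/4817, -45457/4817].

Taylor coefficients needed (expand at 0): a_0 = 253/29, a_1 = 1584/29, a_2 = 12221/29, a_3 = 90816/29.
Write the denominator as Q(ρ) = 1 + q1*ρ + q2*ρ^2. Requiring Q*f - P = O(ρ^4) with deg P <= 1 kills the coefficients of ρ^2..ρ^3 in Q*f:
  ρ^2: a_2 + q1*a_1 + q2*a_0 = 0, i.e. 12221/29 + (1584/29)*q1 + (253/29)*q2 = 0.
  ρ^3: a_3 + q1*a_2 + q2*a_1 = 0, i.e. 90816/29 + (12221/29)*q1 + (1584/29)*q2 = 0.
Solving this linear system: q1 = -29904/4817, q2 = -45457/4817.
The numerator is Q*f truncated at degree 1: P0 = a_0 = 253/29; P1 = a_1 + q1*a_0 = 64416/139693.


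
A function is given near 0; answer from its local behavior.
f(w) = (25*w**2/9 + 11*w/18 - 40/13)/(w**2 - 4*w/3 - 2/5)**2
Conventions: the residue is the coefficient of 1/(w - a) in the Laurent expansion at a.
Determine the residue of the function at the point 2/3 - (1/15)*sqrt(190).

The residue is -(6635/75088)*sqrt(190).

The factor w**2 - 4*w/3 - 2/5 splits as (w - a)(w - a') with a = 2/3 - (1/15)*sqrt(190), a' = 2/3 + (1/15)*sqrt(190). At the order-2 pole a set g(w) = (w - a)^2*f(w) = [25*w**2/9 + 11*w/18 - 40/13] / (w - a')^2.
Order-2 pole: residue = g'(a); g'(2/3 - (1/15)*sqrt(190)) = -(6635/75088)*sqrt(190), so the residue is -(6635/75088)*sqrt(190).


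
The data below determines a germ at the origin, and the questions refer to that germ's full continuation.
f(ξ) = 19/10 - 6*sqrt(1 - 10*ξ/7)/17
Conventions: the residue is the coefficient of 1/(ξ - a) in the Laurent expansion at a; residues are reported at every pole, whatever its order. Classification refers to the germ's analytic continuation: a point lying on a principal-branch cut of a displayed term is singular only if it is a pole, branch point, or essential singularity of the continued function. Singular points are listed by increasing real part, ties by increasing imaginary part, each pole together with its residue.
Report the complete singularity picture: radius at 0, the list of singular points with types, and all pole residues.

Radius of convergence at 0: 7/10.
At 7/10: an algebraic (square-root) branch point.

Branch term (-6/17)*sqrt(1 - ξ/(7/10)): its argument vanishes at ξ = 7/10, a square-root branch point, modulus 7/10.
The radius of convergence is the smallest modulus among the singular points: 7/10.


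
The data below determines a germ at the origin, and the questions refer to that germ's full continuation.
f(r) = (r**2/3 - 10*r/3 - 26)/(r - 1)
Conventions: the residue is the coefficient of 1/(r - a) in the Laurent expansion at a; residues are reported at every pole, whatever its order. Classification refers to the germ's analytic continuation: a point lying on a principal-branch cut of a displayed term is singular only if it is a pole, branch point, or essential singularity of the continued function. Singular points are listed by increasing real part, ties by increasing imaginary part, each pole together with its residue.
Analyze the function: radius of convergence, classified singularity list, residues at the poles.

Denominator factor (r - 1): pole of order 1 at 1, modulus 1.
The radius of convergence is the smallest modulus among the singular points: 1.
At the order-1 pole 1 set g(r) = (r - (1))*f(r) = r**2/3 - 10*r/3 - 26.
Simple pole: residue = g(a) at a = 1, which is -29.

Radius of convergence at 0: 1.
At 1: a pole of order 1; residue -29.


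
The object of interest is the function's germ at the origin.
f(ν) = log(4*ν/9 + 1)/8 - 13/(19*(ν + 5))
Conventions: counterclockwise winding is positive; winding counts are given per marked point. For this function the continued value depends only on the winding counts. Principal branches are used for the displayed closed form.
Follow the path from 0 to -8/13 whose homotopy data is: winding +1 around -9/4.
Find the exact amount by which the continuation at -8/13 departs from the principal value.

The rational part is single-valued and drops out of the difference; each branch term changes only by its own monodromy.
(1/8)*log(1 - ν/(-9/4)): each positive loop around -9/4 adds 2*pi*i to the log, so winding +1 contributes (1/8)*(1)*2*pi*i = (1/4)*pi*i.
Summing the contributions at ν = -8/13 gives (1/4)*pi*i.

Continued minus principal equals (1/4)*pi*i.


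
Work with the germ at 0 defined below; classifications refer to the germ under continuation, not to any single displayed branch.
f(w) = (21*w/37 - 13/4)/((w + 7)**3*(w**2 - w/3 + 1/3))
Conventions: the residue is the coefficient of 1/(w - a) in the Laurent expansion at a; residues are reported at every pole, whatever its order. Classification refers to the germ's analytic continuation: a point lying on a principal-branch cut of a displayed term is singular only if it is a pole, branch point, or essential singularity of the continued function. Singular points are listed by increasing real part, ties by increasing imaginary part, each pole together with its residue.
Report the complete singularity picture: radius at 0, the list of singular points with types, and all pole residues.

Radius of convergence at 0: (1/3)*sqrt(3).
At -7: a pole of order 3; residue -689727/137783375.
At (1/6) - ((1/6)*sqrt(11))*i: a pole of order 1; residue (689727/275566750) - ((13355457/6062468500)*sqrt(11))*i.
At (1/6) + ((1/6)*sqrt(11))*i: a pole of order 1; residue (689727/275566750) + ((13355457/6062468500)*sqrt(11))*i.


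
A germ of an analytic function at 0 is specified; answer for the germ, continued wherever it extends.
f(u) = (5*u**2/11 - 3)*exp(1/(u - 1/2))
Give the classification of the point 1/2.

The exponent 1/(u - (1/2)) has a pole at 1/2, so exp(1/(u - (1/2))) takes every nonzero value near it: an essential singularity (not a pole of any order).

The point is an essential singularity.


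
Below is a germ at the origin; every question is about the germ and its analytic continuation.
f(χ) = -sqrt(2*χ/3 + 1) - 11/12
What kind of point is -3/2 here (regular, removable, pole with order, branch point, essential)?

The term (-1)*sqrt(1 - χ/(-3/2)) has argument 1 - -3/2/(-3/2) = 0 at -3/2: a square-root (algebraic, two-sheeted) branch point; the remaining terms are analytic or single-valued there.

The point is an algebraic (square-root) branch point.


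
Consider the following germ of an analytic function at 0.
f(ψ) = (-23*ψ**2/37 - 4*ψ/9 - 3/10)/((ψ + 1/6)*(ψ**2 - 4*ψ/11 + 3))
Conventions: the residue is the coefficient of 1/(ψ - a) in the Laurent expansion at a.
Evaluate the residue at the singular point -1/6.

At the order-1 pole -1/6 set g(ψ) = (ψ - (-1/6))*f(ψ) = (-23*ψ**2/37 - 4*ψ/9 - 3/10)/(ψ**2 - 4*ψ/11 + 3).
Simple pole: residue = g(a) at a = -1/6, which is -53449/678765.

The residue is -53449/678765.


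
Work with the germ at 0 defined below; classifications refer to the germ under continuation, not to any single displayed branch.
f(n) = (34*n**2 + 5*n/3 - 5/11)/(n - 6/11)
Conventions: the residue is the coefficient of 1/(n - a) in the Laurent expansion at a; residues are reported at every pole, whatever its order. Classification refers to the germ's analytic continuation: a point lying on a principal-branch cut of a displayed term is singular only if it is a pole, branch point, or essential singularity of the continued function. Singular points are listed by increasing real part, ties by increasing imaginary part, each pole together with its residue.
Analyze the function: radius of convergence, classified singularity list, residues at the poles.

Denominator factor (n - 6/11): pole of order 1 at 6/11, modulus 6/11.
The radius of convergence is the smallest modulus among the singular points: 6/11.
At the order-1 pole 6/11 set g(n) = (n - (6/11))*f(n) = 34*n**2 + 5*n/3 - 5/11.
Simple pole: residue = g(a) at a = 6/11, which is 1279/121.

Radius of convergence at 0: 6/11.
At 6/11: a pole of order 1; residue 1279/121.


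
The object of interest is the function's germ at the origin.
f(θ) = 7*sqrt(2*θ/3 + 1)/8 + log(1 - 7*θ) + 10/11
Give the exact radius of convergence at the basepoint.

The radius of convergence is 1/7.

Branch term (1)*log(1 - θ/(1/7)): its argument vanishes at θ = 1/7, a logarithmic branch point, modulus 1/7.
Branch term (7/8)*sqrt(1 - θ/(-3/2)): its argument vanishes at θ = -3/2, a square-root branch point, modulus 3/2.
The radius of convergence is the smallest modulus among the singular points: 1/7.


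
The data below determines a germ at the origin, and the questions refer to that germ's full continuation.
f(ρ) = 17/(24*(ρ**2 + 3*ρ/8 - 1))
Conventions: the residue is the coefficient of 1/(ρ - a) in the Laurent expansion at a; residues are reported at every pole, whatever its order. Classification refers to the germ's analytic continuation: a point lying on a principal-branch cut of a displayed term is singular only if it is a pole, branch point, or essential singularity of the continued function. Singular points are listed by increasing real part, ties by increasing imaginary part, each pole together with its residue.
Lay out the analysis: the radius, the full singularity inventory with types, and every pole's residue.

Denominator factor (ρ**2 + 3*ρ/8 - 1): discriminant 265/64, real irrational roots -3/16 + (1/16)*sqrt(265) and -3/16 - (1/16)*sqrt(265); poles of order 1, moduli -3/16 + (1/16)*sqrt(265) and 3/16 + (1/16)*sqrt(265).
The radius of convergence is the smallest modulus among the singular points: -3/16 + (1/16)*sqrt(265).
The factor ρ**2 + 3*ρ/8 - 1 splits as (ρ - a)(ρ - a') with a = -3/16 - (1/16)*sqrt(265), a' = -3/16 + (1/16)*sqrt(265). At the order-1 pole a set g(ρ) = (ρ - a)*f(ρ) = [17/24] / (ρ - a').
Simple pole: residue = g(a) at a = -3/16 - (1/16)*sqrt(265), which is -(17/795)*sqrt(265).
The factor ρ**2 + 3*ρ/8 - 1 splits as (ρ - a)(ρ - a') with a = -3/16 + (1/16)*sqrt(265), a' = -3/16 - (1/16)*sqrt(265). At the order-1 pole a set g(ρ) = (ρ - a)*f(ρ) = [17/24] / (ρ - a').
Simple pole: residue = g(a) at a = -3/16 + (1/16)*sqrt(265), which is (17/795)*sqrt(265).
List the singular points by increasing real part (a conjugate pair: the negative imaginary part first).

Radius of convergence at 0: -3/16 + (1/16)*sqrt(265).
At -3/16 - (1/16)*sqrt(265): a pole of order 1; residue -(17/795)*sqrt(265).
At -3/16 + (1/16)*sqrt(265): a pole of order 1; residue (17/795)*sqrt(265).


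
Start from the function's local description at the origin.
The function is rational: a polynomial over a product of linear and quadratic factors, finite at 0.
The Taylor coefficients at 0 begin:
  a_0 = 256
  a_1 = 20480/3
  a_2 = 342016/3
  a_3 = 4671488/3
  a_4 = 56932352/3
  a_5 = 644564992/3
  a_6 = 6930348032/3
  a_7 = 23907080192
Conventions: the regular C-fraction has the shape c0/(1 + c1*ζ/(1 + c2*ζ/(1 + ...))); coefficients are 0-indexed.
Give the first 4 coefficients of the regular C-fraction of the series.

Taylor coefficients (read off): a_0 = 256, a_1 = 20480/3, a_2 = 342016/3, a_3 = 4671488/3.
c0 = a_0 = 256. Peel one level at a time: if S = 1 + c*ζ/S' with S'(0) = 1, then c is the ζ-coefficient of S and S' = c*ζ/(S - 1).
S_1 = c0/f = 1 + (-80/3)*ζ + (2392/9)*ζ^2 + ...; c1 = -80/3.
S_2 = c1*ζ/(S_1 - 1) = 1 + (299/30)*ζ + (5079/100)*ζ^2 + ...; c2 = 299/30.
S_3 = c2*ζ/(S_2 - 1) = 1 + (-15237/2990)*ζ + ...; c3 = -15237/2990.

The regular C-fraction coefficients are [256, -80/3, 299/30, -15237/2990].


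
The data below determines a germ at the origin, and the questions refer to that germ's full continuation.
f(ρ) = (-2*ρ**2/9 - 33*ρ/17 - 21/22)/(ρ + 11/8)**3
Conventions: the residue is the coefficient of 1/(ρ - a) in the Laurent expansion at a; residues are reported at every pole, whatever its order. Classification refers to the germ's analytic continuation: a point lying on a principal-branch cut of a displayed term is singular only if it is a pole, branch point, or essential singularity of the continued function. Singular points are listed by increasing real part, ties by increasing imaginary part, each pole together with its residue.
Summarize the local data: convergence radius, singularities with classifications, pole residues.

Radius of convergence at 0: 11/8.
At -11/8: a pole of order 3; residue -2/9.

Denominator factor (ρ + 11/8)^3: pole of order 3 at -11/8, modulus 11/8.
The radius of convergence is the smallest modulus among the singular points: 11/8.
At the order-3 pole -11/8 set g(ρ) = (ρ - (-11/8))^3*f(ρ) = -2*ρ**2/9 - 33*ρ/17 - 21/22.
Order-3 pole: residue = g''(a)/2; g''(-11/8) = -4/9, so the residue is -2/9.


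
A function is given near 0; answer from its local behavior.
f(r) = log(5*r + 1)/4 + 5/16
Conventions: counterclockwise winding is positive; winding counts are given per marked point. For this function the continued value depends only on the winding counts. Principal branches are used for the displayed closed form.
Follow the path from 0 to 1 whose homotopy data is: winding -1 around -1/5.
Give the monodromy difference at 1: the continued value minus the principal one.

The rational part is single-valued and drops out of the difference; each branch term changes only by its own monodromy.
(1/4)*log(1 - r/(-1/5)): each positive loop around -1/5 adds 2*pi*i to the log, so winding -1 contributes (1/4)*(-1)*2*pi*i = -(1/2)*pi*i.
Summing the contributions at r = 1 gives -(1/2)*pi*i.

Continued minus principal equals -(1/2)*pi*i.


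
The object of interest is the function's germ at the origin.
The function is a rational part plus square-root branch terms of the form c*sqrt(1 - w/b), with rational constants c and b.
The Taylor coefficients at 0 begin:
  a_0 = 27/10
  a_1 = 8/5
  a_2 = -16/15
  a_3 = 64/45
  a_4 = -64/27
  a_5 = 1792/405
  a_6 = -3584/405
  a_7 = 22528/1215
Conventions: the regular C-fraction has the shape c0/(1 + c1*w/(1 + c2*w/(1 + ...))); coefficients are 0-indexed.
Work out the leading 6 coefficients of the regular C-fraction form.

The regular C-fraction coefficients are [27/10, -16/27, 34/27, 6/17, 50/51, 34/75].

Taylor coefficients (read off): a_0 = 27/10, a_1 = 8/5, a_2 = -16/15, a_3 = 64/45, a_4 = -64/27, a_5 = 1792/405.
c0 = a_0 = 27/10. Peel one level at a time: if S = 1 + c*w/S' with S'(0) = 1, then c is the w-coefficient of S and S' = c*w/(S - 1).
S_1 = c0/f = 1 + (-16/27)*w + (544/729)*w^2 + ...; c1 = -16/27.
S_2 = c1*w/(S_1 - 1) = 1 + (34/27)*w + (-4/9)*w^2 + ...; c2 = 34/27.
S_3 = c2*w/(S_2 - 1) = 1 + (6/17)*w + (-100/289)*w^2 + ...; c3 = 6/17.
S_4 = c3*w/(S_3 - 1) = 1 + (50/51)*w + (-4/9)*w^2 + ...; c4 = 50/51.
S_5 = c4*w/(S_4 - 1) = 1 + (34/75)*w + ...; c5 = 34/75.


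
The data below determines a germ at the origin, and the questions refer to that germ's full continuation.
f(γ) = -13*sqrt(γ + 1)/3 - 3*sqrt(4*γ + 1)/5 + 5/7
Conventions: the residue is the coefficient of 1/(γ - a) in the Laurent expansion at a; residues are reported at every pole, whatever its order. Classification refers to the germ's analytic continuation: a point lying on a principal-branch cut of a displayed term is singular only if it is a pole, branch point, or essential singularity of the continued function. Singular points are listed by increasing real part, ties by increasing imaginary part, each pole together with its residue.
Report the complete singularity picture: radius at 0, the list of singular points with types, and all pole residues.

Branch term (-3/5)*sqrt(1 - γ/(-1/4)): its argument vanishes at γ = -1/4, a square-root branch point, modulus 1/4.
Branch term (-13/3)*sqrt(1 - γ/(-1)): its argument vanishes at γ = -1, a square-root branch point, modulus 1.
The radius of convergence is the smallest modulus among the singular points: 1/4.
List the singular points by increasing real part (a conjugate pair: the negative imaginary part first).

Radius of convergence at 0: 1/4.
At -1: an algebraic (square-root) branch point.
At -1/4: an algebraic (square-root) branch point.


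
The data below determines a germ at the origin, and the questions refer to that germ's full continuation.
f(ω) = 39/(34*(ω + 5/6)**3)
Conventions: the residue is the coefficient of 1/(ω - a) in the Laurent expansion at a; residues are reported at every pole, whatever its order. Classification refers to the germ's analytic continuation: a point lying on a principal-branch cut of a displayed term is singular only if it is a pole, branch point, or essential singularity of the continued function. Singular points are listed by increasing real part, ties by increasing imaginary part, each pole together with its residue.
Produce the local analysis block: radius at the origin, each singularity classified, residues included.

Denominator factor (ω + 5/6)^3: pole of order 3 at -5/6, modulus 5/6.
The radius of convergence is the smallest modulus among the singular points: 5/6.
At the order-3 pole -5/6 set g(ω) = (ω - (-5/6))^3*f(ω) = 39/34.
Order-3 pole: residue = g''(a)/2; g''(-5/6) = 0, so the residue is 0.

Radius of convergence at 0: 5/6.
At -5/6: a pole of order 3; residue 0.


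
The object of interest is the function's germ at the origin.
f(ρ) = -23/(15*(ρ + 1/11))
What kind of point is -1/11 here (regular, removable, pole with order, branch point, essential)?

The denominator factor ρ + 1/11 vanishes at -1/11 and appears to the power 1; the numerator there equals -23/15, nonzero, and no other factor vanishes.
Hence a pole whose order is the multiplicity, 1.

The point is a pole of order 1.


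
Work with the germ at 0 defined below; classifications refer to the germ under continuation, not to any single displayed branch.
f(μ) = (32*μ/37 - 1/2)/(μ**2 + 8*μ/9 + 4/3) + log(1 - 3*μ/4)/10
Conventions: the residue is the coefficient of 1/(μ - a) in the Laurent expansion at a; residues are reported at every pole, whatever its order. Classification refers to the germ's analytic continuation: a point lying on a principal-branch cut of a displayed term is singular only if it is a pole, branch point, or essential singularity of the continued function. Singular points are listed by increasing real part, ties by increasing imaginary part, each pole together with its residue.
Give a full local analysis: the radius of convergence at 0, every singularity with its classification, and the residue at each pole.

Radius of convergence at 0: (2/3)*sqrt(3).
At (-4/9) - ((2/9)*sqrt(23))*i: a pole of order 1; residue (16/37) - ((589/6808)*sqrt(23))*i.
At (-4/9) + ((2/9)*sqrt(23))*i: a pole of order 1; residue (16/37) + ((589/6808)*sqrt(23))*i.
At 4/3: a logarithmic branch point.

Denominator factor (μ**2 + 8*μ/9 + 4/3): discriminant -368/81, complex-conjugate roots (-4/9) + ((2/9)*sqrt(23))*i and (-4/9) - ((2/9)*sqrt(23))*i; poles of order 1, moduli (2/3)*sqrt(3) and (2/3)*sqrt(3).
Branch term (1/10)*log(1 - μ/(4/3)): its argument vanishes at μ = 4/3, a logarithmic branch point, modulus 4/3.
The radius of convergence is the smallest modulus among the singular points: (2/3)*sqrt(3).
The branch term is analytic at (-4/9) - ((2/9)*sqrt(23))*i and contributes nothing to the residue; only the rational part matters.
The factor μ**2 + 8*μ/9 + 4/3 splits as (μ - a)(μ - a') with a = (-4/9) - ((2/9)*sqrt(23))*i, a' = (-4/9) + ((2/9)*sqrt(23))*i. At the order-1 pole a set g(μ) = (μ - a)*(rational part) = [32*μ/37 - 1/2] / (μ - a').
Simple pole: residue = g(a) at a = (-4/9) - ((2/9)*sqrt(23))*i, which is (16/37) - ((589/6808)*sqrt(23))*i.
The branch term is analytic at (-4/9) + ((2/9)*sqrt(23))*i and contributes nothing to the residue; only the rational part matters.
The factor μ**2 + 8*μ/9 + 4/3 splits as (μ - a)(μ - a') with a = (-4/9) + ((2/9)*sqrt(23))*i, a' = (-4/9) - ((2/9)*sqrt(23))*i. At the order-1 pole a set g(μ) = (μ - a)*(rational part) = [32*μ/37 - 1/2] / (μ - a').
Simple pole: residue = g(a) at a = (-4/9) + ((2/9)*sqrt(23))*i, which is (16/37) + ((589/6808)*sqrt(23))*i.
List the singular points by increasing real part (a conjugate pair: the negative imaginary part first).
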